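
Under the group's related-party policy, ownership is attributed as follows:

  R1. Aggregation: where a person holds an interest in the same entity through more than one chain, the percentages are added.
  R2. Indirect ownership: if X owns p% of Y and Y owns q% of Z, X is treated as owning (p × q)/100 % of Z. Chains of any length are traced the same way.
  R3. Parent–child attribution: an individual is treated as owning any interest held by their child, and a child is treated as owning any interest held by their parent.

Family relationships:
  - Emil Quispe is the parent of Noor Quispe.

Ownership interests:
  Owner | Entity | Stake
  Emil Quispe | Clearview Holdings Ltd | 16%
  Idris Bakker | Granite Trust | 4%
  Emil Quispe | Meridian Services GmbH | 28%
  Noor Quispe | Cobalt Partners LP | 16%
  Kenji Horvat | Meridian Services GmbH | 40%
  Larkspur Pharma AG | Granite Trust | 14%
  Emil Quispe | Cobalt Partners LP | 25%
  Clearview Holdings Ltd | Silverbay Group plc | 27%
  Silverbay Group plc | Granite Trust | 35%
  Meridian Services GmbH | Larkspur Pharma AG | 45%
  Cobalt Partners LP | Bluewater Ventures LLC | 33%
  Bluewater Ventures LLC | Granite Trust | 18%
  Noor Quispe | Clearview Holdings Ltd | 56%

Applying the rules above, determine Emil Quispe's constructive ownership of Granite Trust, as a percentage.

11.0034%

By parent–child attribution (R3), Emil Quispe is treated as also owning Noor Quispe's interest in Cobalt Partners LP, giving 25% + 16% = 41%.
By parent–child attribution (R3), Emil Quispe is treated as also owning Noor Quispe's interest in Clearview Holdings Ltd, giving 16% + 56% = 72%.
Chain via Cobalt Partners LP → Bluewater Ventures LLC (R2): 41% × 33% × 18% = 2.4354% of Granite Trust.
Chain via Meridian Services GmbH → Larkspur Pharma AG (R2): 28% × 45% × 14% = 1.764% of Granite Trust.
Chain via Clearview Holdings Ltd → Silverbay Group plc (R2): 72% × 27% × 35% = 6.804% of Granite Trust.
Aggregating (R1): 2.4354% + 1.764% + 6.804% = 11.0034%.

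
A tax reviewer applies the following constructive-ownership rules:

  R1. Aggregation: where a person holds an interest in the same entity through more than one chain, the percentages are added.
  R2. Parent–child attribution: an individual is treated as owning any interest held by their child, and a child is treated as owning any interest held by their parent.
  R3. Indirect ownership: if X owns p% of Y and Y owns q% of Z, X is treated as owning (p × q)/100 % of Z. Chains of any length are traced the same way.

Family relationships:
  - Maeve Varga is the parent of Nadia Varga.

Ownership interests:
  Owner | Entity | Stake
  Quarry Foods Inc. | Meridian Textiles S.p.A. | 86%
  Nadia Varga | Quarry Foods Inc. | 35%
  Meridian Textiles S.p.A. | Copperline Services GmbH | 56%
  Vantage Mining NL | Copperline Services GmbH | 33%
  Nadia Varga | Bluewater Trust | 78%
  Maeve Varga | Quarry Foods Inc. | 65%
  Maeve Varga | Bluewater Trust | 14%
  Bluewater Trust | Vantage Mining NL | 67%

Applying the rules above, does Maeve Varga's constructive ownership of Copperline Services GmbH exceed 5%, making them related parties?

Yes

By parent–child attribution (R2), Maeve Varga is treated as also owning Nadia Varga's interest in Quarry Foods Inc, giving 65% + 35% = 100%.
By parent–child attribution (R2), Maeve Varga is treated as also owning Nadia Varga's interest in Bluewater Trust, giving 14% + 78% = 92%.
Chain via Quarry Foods Inc. → Meridian Textiles S.p.A. (R3): 100% × 86% × 56% = 48.16% of Copperline Services GmbH.
Chain via Bluewater Trust → Vantage Mining NL (R3): 92% × 67% × 33% = 20.3412% of Copperline Services GmbH.
Aggregating (R1): 48.16% + 20.3412% = 68.5012%.
68.5012% exceeds the 5% threshold, so Maeve is a related party to Copperline Services GmbH.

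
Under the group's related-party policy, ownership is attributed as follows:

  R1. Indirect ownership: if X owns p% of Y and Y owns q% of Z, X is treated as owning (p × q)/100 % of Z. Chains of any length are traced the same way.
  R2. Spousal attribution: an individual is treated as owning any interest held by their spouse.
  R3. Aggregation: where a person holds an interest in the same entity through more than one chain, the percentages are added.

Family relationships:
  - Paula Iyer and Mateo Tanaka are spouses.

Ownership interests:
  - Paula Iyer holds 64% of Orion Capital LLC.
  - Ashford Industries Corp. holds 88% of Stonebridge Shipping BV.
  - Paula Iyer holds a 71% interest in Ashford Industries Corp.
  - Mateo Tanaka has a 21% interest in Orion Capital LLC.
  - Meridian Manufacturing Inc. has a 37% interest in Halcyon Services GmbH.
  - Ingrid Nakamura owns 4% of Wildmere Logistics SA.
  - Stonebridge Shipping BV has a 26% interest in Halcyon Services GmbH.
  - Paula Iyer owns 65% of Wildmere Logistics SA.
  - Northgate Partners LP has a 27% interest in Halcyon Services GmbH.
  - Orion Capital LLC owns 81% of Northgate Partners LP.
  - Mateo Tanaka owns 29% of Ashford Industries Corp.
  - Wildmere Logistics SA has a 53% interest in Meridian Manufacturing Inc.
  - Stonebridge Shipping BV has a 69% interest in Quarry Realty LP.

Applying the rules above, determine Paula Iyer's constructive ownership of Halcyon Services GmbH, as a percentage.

By spousal attribution (R2), Paula Iyer is treated as also owning Mateo Tanaka's interest in Orion Capital LLC, giving 64% + 21% = 85%.
By spousal attribution (R2), Paula Iyer is treated as also owning Mateo Tanaka's interest in Ashford Industries Corp, giving 71% + 29% = 100%.
Chain via Wildmere Logistics SA → Meridian Manufacturing Inc. (R1): 65% × 53% × 37% = 12.7465% of Halcyon Services GmbH.
Chain via Orion Capital LLC → Northgate Partners LP (R1): 85% × 81% × 27% = 18.5895% of Halcyon Services GmbH.
Chain via Ashford Industries Corp. → Stonebridge Shipping BV (R1): 100% × 88% × 26% = 22.88% of Halcyon Services GmbH.
Aggregating (R3): 12.7465% + 18.5895% + 22.88% = 54.216%.

54.216%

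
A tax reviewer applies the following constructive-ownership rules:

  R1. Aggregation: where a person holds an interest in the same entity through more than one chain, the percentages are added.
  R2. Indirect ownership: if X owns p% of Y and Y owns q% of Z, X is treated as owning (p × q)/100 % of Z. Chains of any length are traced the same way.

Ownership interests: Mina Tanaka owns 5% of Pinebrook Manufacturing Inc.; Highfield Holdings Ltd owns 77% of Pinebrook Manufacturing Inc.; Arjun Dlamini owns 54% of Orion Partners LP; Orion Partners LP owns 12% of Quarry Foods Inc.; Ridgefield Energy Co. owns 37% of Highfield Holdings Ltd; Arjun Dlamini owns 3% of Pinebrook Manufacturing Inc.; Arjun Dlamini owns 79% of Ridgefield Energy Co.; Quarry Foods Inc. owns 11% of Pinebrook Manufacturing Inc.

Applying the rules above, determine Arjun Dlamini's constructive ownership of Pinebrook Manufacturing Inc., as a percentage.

26.2199%

Chain via Ridgefield Energy Co. → Highfield Holdings Ltd (R2): 79% × 37% × 77% = 22.5071% of Pinebrook Manufacturing Inc.
Chain via Orion Partners LP → Quarry Foods Inc. (R2): 54% × 12% × 11% = 0.7128% of Pinebrook Manufacturing Inc.
Direct interest in Pinebrook Manufacturing Inc: 3%.
Aggregating (R1): 22.5071% + 0.7128% + 3% = 26.2199%.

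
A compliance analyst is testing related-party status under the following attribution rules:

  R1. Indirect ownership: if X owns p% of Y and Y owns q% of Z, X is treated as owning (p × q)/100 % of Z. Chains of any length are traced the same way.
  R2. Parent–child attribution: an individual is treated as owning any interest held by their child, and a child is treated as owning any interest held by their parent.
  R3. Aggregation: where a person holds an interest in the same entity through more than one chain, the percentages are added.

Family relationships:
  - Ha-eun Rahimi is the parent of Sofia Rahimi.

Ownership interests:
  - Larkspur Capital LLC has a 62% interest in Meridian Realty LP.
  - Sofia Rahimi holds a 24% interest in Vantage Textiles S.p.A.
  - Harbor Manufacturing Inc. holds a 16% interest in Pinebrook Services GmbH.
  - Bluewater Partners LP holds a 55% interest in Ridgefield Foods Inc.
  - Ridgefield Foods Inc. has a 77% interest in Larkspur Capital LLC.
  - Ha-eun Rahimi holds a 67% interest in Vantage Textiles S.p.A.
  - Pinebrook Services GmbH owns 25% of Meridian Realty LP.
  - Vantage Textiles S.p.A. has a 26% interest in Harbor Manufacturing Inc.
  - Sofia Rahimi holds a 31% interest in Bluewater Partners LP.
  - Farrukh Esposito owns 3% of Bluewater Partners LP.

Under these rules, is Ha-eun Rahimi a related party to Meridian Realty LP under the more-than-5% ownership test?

By parent–child attribution (R2), Ha-eun Rahimi is treated as also owning Sofia Rahimi's interest in Vantage Textiles S.p.A, giving 67% + 24% = 91%.
By parent–child attribution (R2), Ha-eun Rahimi is treated as owning Sofia Rahimi's 31% interest in Bluewater Partners LP.
Chain via Vantage Textiles S.p.A. → Harbor Manufacturing Inc. → Pinebrook Services GmbH (R1): 91% × 26% × 16% × 25% = 0.9464% of Meridian Realty LP.
Chain via Bluewater Partners LP → Ridgefield Foods Inc. → Larkspur Capital LLC (R1): 31% × 55% × 77% × 62% = 8.13967% of Meridian Realty LP.
Aggregating (R3): 0.9464% + 8.13967% = 9.08607%.
9.08607% exceeds the 5% threshold, so Ha-eun is a related party to Meridian Realty LP.

Yes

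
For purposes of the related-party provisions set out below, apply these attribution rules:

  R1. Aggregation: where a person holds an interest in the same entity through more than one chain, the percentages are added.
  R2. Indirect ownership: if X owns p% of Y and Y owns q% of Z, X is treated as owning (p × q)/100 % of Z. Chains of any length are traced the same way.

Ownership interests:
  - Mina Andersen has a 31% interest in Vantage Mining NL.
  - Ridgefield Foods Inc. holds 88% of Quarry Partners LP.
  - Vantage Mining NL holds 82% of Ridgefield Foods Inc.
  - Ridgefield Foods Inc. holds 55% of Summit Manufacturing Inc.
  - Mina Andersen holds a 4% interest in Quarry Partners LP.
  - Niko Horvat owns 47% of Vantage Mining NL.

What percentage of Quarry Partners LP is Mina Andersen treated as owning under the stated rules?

Chain via Vantage Mining NL → Ridgefield Foods Inc. (R2): 31% × 82% × 88% = 22.3696% of Quarry Partners LP.
Direct interest in Quarry Partners LP: 4%.
Aggregating (R1): 22.3696% + 4% = 26.3696%.

26.3696%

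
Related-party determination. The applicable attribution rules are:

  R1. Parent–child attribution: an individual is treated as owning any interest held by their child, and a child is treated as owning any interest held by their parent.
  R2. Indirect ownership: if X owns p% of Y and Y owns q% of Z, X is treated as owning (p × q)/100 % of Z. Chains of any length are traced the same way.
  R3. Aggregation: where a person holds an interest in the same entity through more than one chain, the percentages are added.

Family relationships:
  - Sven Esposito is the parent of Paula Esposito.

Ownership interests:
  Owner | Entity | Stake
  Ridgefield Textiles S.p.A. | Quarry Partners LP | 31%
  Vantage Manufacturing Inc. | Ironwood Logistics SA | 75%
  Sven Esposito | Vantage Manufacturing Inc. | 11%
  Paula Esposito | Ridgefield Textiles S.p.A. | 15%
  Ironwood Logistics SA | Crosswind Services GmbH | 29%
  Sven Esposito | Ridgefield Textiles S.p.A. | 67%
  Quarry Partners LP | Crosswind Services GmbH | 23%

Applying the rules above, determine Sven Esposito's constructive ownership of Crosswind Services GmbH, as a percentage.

By parent–child attribution (R1), Sven Esposito is treated as also owning Paula Esposito's interest in Ridgefield Textiles S.p.A, giving 67% + 15% = 82%.
Chain via Vantage Manufacturing Inc. → Ironwood Logistics SA (R2): 11% × 75% × 29% = 2.3925% of Crosswind Services GmbH.
Chain via Ridgefield Textiles S.p.A. → Quarry Partners LP (R2): 82% × 31% × 23% = 5.8466% of Crosswind Services GmbH.
Aggregating (R3): 2.3925% + 5.8466% = 8.2391%.

8.2391%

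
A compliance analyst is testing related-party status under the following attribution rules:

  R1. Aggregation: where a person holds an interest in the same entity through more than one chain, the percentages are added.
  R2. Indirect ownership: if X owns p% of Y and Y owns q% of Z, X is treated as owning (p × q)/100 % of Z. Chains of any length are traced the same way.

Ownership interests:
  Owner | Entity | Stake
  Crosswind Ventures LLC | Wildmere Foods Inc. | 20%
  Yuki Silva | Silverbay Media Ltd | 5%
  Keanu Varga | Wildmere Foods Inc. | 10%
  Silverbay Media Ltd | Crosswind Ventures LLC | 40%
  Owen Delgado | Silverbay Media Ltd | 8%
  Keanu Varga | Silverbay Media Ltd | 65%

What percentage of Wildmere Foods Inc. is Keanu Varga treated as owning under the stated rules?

15.2%

Chain via Silverbay Media Ltd → Crosswind Ventures LLC (R2): 65% × 40% × 20% = 5.2% of Wildmere Foods Inc.
Direct interest in Wildmere Foods Inc: 10%.
Aggregating (R1): 5.2% + 10% = 15.2%.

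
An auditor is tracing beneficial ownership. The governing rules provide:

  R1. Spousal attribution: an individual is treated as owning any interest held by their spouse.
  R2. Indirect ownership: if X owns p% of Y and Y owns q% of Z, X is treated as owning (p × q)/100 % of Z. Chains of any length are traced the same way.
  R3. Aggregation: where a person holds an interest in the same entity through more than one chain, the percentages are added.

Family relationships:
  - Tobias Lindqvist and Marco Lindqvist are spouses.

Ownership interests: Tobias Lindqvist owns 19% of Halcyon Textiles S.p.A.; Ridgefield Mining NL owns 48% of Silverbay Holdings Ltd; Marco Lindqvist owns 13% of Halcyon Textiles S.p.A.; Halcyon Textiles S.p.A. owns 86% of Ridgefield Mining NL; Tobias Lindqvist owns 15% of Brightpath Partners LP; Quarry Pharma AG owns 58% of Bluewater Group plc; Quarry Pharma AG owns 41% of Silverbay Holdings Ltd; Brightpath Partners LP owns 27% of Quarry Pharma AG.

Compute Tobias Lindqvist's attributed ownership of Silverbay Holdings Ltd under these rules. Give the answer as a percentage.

By spousal attribution (R1), Tobias Lindqvist is treated as also owning Marco Lindqvist's interest in Halcyon Textiles S.p.A, giving 19% + 13% = 32%.
Chain via Halcyon Textiles S.p.A. → Ridgefield Mining NL (R2): 32% × 86% × 48% = 13.2096% of Silverbay Holdings Ltd.
Chain via Brightpath Partners LP → Quarry Pharma AG (R2): 15% × 27% × 41% = 1.6605% of Silverbay Holdings Ltd.
Aggregating (R3): 13.2096% + 1.6605% = 14.8701%.

14.8701%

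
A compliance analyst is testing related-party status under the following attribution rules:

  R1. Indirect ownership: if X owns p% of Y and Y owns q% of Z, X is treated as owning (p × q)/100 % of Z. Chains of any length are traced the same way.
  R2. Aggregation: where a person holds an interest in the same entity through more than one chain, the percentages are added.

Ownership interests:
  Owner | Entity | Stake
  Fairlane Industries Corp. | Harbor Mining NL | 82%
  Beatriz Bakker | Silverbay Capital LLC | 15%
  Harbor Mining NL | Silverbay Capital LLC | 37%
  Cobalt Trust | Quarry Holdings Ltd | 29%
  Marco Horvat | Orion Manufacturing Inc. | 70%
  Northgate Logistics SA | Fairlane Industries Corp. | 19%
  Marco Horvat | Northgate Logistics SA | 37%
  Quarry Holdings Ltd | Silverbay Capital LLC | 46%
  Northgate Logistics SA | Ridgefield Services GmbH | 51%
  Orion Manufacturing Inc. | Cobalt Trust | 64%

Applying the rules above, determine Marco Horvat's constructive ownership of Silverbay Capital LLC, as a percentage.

8.109222%

Chain via Northgate Logistics SA → Fairlane Industries Corp. → Harbor Mining NL (R1): 37% × 19% × 82% × 37% = 2.132902% of Silverbay Capital LLC.
Chain via Orion Manufacturing Inc. → Cobalt Trust → Quarry Holdings Ltd (R1): 70% × 64% × 29% × 46% = 5.97632% of Silverbay Capital LLC.
Aggregating (R2): 2.132902% + 5.97632% = 8.109222%.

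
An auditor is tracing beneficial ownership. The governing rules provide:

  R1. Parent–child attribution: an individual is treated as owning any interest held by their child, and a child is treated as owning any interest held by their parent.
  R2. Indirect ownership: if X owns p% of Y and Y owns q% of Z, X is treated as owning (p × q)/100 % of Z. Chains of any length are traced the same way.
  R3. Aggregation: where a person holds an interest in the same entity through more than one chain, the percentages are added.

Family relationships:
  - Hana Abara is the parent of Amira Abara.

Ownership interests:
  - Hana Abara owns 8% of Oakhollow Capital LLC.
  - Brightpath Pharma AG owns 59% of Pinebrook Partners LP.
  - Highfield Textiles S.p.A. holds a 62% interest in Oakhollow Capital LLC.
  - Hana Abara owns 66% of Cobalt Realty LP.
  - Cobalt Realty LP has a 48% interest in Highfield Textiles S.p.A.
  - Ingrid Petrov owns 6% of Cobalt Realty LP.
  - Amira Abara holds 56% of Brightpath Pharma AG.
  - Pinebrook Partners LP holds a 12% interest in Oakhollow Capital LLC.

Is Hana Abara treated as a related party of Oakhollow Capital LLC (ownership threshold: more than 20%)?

By parent–child attribution (R1), Hana Abara is treated as owning Amira Abara's 56% interest in Brightpath Pharma AG.
Chain via Cobalt Realty LP → Highfield Textiles S.p.A. (R2): 66% × 48% × 62% = 19.6416% of Oakhollow Capital LLC.
Direct interest in Oakhollow Capital LLC: 8%.
Chain via Brightpath Pharma AG → Pinebrook Partners LP (R2): 56% × 59% × 12% = 3.9648% of Oakhollow Capital LLC.
Aggregating (R3): 19.6416% + 8% + 3.9648% = 31.6064%.
31.6064% exceeds the 20% threshold, so Hana is a related party to Oakhollow Capital LLC.

Yes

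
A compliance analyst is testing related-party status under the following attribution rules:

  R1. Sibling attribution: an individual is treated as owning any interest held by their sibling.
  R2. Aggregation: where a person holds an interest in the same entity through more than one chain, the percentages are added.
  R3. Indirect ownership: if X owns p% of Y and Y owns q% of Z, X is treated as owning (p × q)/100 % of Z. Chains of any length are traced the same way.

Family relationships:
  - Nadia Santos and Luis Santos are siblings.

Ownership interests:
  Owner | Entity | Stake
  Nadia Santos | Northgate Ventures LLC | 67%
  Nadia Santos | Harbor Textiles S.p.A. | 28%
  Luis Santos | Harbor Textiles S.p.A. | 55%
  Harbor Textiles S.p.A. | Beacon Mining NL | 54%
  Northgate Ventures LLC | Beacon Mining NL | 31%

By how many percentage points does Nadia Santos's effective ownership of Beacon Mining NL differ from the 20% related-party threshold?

45.59

By sibling attribution (R1), Nadia Santos is treated as also owning Luis Santos's interest in Harbor Textiles S.p.A, giving 28% + 55% = 83%.
Chain via Northgate Ventures LLC (R3): 67% × 31% = 20.77% of Beacon Mining NL.
Chain via Harbor Textiles S.p.A. (R3): 83% × 54% = 44.82% of Beacon Mining NL.
Aggregating (R2): 20.77% + 44.82% = 65.59%.
65.59% exceeds the 20% threshold by 45.59 percentage points.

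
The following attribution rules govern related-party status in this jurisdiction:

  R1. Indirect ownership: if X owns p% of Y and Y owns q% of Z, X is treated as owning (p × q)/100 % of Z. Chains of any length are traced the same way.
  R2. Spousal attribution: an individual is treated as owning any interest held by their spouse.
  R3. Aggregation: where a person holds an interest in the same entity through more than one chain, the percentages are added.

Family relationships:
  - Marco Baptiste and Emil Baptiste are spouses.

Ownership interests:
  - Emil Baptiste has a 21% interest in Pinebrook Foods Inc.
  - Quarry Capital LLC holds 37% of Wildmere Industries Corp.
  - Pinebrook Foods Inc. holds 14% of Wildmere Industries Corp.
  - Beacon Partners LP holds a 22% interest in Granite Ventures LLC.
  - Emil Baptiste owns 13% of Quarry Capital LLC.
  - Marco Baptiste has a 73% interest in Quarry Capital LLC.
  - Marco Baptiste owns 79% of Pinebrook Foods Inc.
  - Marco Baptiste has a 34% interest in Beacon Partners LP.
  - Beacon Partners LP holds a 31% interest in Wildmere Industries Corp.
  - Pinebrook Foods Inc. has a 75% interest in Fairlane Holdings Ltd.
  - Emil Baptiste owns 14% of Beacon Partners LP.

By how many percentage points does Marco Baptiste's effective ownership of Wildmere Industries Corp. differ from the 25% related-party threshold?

By spousal attribution (R2), Marco Baptiste is treated as also owning Emil Baptiste's interest in Pinebrook Foods Inc, giving 79% + 21% = 100%.
By spousal attribution (R2), Marco Baptiste is treated as also owning Emil Baptiste's interest in Quarry Capital LLC, giving 73% + 13% = 86%.
By spousal attribution (R2), Marco Baptiste is treated as also owning Emil Baptiste's interest in Beacon Partners LP, giving 34% + 14% = 48%.
Chain via Pinebrook Foods Inc. (R1): 100% × 14% = 14% of Wildmere Industries Corp.
Chain via Quarry Capital LLC (R1): 86% × 37% = 31.82% of Wildmere Industries Corp.
Chain via Beacon Partners LP (R1): 48% × 31% = 14.88% of Wildmere Industries Corp.
Aggregating (R3): 14% + 31.82% + 14.88% = 60.7%.
60.7% exceeds the 25% threshold by 35.7 percentage points.

35.7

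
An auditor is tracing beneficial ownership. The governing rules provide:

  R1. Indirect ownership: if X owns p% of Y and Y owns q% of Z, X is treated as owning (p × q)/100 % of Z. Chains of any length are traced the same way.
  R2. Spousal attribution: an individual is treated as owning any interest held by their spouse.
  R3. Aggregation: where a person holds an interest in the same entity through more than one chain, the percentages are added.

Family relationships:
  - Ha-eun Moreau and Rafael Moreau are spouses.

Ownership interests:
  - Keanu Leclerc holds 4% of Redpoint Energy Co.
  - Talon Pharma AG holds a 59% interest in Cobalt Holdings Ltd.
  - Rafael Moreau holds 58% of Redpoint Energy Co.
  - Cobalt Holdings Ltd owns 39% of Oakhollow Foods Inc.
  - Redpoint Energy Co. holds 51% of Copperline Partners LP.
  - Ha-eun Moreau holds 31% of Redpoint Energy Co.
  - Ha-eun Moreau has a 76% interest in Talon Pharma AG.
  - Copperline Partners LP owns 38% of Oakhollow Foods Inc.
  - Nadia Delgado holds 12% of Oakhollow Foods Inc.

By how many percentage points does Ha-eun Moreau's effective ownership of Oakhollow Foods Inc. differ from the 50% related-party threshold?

By spousal attribution (R2), Ha-eun Moreau is treated as also owning Rafael Moreau's interest in Redpoint Energy Co, giving 31% + 58% = 89%.
Chain via Talon Pharma AG → Cobalt Holdings Ltd (R1): 76% × 59% × 39% = 17.4876% of Oakhollow Foods Inc.
Chain via Redpoint Energy Co. → Copperline Partners LP (R1): 89% × 51% × 38% = 17.2482% of Oakhollow Foods Inc.
Aggregating (R3): 17.4876% + 17.2482% = 34.7358%.
34.7358% falls short of the 50% threshold by 15.2642 percentage points.

15.2642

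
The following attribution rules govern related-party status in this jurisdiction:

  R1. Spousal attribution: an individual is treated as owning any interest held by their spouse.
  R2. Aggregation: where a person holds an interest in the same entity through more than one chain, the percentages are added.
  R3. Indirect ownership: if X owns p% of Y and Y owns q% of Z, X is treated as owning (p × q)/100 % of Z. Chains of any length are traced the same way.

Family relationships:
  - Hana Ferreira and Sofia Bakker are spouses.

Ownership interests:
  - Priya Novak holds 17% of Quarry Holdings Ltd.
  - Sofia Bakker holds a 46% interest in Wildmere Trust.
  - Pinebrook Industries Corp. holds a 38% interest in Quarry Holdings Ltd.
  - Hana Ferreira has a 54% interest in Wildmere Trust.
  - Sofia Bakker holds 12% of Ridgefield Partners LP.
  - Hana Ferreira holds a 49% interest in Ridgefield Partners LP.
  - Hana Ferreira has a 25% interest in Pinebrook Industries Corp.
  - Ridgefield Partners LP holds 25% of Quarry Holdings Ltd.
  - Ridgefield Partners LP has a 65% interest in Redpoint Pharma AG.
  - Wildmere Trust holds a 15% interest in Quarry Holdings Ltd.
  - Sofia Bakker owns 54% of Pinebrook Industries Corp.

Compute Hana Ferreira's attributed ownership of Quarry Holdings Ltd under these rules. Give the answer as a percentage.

By spousal attribution (R1), Hana Ferreira is treated as also owning Sofia Bakker's interest in Ridgefield Partners LP, giving 49% + 12% = 61%.
By spousal attribution (R1), Hana Ferreira is treated as also owning Sofia Bakker's interest in Wildmere Trust, giving 54% + 46% = 100%.
By spousal attribution (R1), Hana Ferreira is treated as also owning Sofia Bakker's interest in Pinebrook Industries Corp, giving 25% + 54% = 79%.
Chain via Ridgefield Partners LP (R3): 61% × 25% = 15.25% of Quarry Holdings Ltd.
Chain via Wildmere Trust (R3): 100% × 15% = 15% of Quarry Holdings Ltd.
Chain via Pinebrook Industries Corp. (R3): 79% × 38% = 30.02% of Quarry Holdings Ltd.
Aggregating (R2): 15.25% + 15% + 30.02% = 60.27%.

60.27%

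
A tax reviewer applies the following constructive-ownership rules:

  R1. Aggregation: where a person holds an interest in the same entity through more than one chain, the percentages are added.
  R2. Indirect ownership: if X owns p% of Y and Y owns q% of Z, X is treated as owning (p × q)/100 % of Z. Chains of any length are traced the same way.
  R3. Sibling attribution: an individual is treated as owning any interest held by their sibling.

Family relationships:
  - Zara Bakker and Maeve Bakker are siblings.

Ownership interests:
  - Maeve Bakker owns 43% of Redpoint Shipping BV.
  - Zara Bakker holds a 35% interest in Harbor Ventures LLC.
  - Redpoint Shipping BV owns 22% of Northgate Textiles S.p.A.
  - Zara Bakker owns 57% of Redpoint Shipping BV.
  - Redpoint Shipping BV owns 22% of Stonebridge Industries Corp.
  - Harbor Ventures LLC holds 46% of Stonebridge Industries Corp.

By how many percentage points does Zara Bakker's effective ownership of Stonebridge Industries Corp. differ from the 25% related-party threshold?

By sibling attribution (R3), Zara Bakker is treated as also owning Maeve Bakker's interest in Redpoint Shipping BV, giving 57% + 43% = 100%.
Chain via Redpoint Shipping BV (R2): 100% × 22% = 22% of Stonebridge Industries Corp.
Chain via Harbor Ventures LLC (R2): 35% × 46% = 16.1% of Stonebridge Industries Corp.
Aggregating (R1): 22% + 16.1% = 38.1%.
38.1% exceeds the 25% threshold by 13.1 percentage points.

13.1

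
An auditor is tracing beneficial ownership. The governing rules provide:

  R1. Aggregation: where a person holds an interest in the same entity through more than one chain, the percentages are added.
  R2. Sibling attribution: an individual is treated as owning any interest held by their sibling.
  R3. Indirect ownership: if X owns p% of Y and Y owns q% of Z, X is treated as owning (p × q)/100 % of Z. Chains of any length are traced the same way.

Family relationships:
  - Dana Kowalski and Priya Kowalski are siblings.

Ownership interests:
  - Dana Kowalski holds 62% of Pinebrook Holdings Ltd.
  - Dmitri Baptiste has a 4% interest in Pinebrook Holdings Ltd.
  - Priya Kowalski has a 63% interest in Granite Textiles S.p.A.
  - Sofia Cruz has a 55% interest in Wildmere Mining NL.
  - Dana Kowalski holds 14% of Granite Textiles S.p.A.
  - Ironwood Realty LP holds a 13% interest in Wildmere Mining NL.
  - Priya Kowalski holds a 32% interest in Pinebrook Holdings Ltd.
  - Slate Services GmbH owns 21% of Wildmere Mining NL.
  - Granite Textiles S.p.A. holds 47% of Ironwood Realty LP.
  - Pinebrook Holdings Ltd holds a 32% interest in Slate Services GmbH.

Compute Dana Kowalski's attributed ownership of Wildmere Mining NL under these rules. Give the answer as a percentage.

By sibling attribution (R2), Dana Kowalski is treated as also owning Priya Kowalski's interest in Pinebrook Holdings Ltd, giving 62% + 32% = 94%.
By sibling attribution (R2), Dana Kowalski is treated as also owning Priya Kowalski's interest in Granite Textiles S.p.A, giving 14% + 63% = 77%.
Chain via Pinebrook Holdings Ltd → Slate Services GmbH (R3): 94% × 32% × 21% = 6.3168% of Wildmere Mining NL.
Chain via Granite Textiles S.p.A. → Ironwood Realty LP (R3): 77% × 47% × 13% = 4.7047% of Wildmere Mining NL.
Aggregating (R1): 6.3168% + 4.7047% = 11.0215%.

11.0215%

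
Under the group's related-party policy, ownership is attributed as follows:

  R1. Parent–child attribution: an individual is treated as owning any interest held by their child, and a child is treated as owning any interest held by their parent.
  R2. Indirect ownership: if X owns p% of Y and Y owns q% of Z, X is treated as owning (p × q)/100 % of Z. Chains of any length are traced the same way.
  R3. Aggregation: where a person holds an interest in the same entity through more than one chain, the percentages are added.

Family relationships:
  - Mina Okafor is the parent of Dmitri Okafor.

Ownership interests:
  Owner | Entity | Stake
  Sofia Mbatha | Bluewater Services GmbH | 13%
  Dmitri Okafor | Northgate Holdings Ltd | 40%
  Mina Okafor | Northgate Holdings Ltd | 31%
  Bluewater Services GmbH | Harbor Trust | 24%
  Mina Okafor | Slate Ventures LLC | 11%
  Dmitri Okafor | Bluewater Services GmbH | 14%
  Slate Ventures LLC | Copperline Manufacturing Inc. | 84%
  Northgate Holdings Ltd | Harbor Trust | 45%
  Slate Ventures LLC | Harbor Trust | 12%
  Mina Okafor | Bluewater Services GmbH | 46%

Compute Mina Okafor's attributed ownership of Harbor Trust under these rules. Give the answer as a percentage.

47.67%

By parent–child attribution (R1), Mina Okafor is treated as also owning Dmitri Okafor's interest in Northgate Holdings Ltd, giving 31% + 40% = 71%.
By parent–child attribution (R1), Mina Okafor is treated as also owning Dmitri Okafor's interest in Bluewater Services GmbH, giving 46% + 14% = 60%.
Chain via Northgate Holdings Ltd (R2): 71% × 45% = 31.95% of Harbor Trust.
Chain via Slate Ventures LLC (R2): 11% × 12% = 1.32% of Harbor Trust.
Chain via Bluewater Services GmbH (R2): 60% × 24% = 14.4% of Harbor Trust.
Aggregating (R3): 31.95% + 1.32% + 14.4% = 47.67%.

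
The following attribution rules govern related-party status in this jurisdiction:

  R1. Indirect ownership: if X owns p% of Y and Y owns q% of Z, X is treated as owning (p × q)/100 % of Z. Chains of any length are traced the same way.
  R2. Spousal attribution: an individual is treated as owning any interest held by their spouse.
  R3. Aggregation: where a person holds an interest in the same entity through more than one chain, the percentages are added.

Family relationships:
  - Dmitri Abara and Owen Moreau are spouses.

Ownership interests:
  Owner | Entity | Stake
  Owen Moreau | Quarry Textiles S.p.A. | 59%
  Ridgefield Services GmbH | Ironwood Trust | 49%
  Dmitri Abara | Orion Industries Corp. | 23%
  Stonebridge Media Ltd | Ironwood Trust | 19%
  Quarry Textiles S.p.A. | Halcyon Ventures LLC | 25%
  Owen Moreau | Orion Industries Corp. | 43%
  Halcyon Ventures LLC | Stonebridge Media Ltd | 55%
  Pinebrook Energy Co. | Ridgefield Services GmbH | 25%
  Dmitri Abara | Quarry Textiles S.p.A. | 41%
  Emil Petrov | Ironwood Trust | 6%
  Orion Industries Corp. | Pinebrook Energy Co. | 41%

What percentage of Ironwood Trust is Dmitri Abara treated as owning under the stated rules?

5.92735%

By spousal attribution (R2), Dmitri Abara is treated as also owning Owen Moreau's interest in Quarry Textiles S.p.A, giving 41% + 59% = 100%.
By spousal attribution (R2), Dmitri Abara is treated as also owning Owen Moreau's interest in Orion Industries Corp, giving 23% + 43% = 66%.
Chain via Quarry Textiles S.p.A. → Halcyon Ventures LLC → Stonebridge Media Ltd (R1): 100% × 25% × 55% × 19% = 2.6125% of Ironwood Trust.
Chain via Orion Industries Corp. → Pinebrook Energy Co. → Ridgefield Services GmbH (R1): 66% × 41% × 25% × 49% = 3.31485% of Ironwood Trust.
Aggregating (R3): 2.6125% + 3.31485% = 5.92735%.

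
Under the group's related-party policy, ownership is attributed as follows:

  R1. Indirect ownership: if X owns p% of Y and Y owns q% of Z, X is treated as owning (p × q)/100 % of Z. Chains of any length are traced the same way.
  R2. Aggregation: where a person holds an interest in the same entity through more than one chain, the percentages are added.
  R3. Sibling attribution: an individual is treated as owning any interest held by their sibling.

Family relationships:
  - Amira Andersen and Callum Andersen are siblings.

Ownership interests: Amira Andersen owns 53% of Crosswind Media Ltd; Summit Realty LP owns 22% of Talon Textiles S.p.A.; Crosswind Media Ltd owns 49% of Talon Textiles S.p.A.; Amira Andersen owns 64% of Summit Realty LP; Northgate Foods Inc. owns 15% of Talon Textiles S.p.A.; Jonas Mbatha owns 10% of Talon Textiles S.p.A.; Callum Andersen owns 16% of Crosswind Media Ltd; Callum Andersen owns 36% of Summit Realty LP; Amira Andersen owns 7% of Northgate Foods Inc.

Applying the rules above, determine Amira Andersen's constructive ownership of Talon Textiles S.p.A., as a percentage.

56.86%

By sibling attribution (R3), Amira Andersen is treated as also owning Callum Andersen's interest in Crosswind Media Ltd, giving 53% + 16% = 69%.
By sibling attribution (R3), Amira Andersen is treated as also owning Callum Andersen's interest in Summit Realty LP, giving 64% + 36% = 100%.
Chain via Crosswind Media Ltd (R1): 69% × 49% = 33.81% of Talon Textiles S.p.A.
Chain via Northgate Foods Inc. (R1): 7% × 15% = 1.05% of Talon Textiles S.p.A.
Chain via Summit Realty LP (R1): 100% × 22% = 22% of Talon Textiles S.p.A.
Aggregating (R2): 33.81% + 1.05% + 22% = 56.86%.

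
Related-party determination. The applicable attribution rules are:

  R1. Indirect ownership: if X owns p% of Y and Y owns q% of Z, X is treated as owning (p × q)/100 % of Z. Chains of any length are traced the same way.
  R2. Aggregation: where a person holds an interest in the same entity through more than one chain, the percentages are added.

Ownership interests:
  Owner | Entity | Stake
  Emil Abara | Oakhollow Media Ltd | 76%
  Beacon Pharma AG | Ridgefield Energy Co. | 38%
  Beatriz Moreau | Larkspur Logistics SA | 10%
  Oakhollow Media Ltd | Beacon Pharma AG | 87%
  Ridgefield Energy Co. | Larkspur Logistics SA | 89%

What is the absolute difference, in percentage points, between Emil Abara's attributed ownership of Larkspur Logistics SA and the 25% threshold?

Chain via Oakhollow Media Ltd → Beacon Pharma AG → Ridgefield Energy Co. (R1): 76% × 87% × 38% × 89% = 22.361784% of Larkspur Logistics SA.
22.361784% falls short of the 25% threshold by 2.638216 percentage points.

2.638216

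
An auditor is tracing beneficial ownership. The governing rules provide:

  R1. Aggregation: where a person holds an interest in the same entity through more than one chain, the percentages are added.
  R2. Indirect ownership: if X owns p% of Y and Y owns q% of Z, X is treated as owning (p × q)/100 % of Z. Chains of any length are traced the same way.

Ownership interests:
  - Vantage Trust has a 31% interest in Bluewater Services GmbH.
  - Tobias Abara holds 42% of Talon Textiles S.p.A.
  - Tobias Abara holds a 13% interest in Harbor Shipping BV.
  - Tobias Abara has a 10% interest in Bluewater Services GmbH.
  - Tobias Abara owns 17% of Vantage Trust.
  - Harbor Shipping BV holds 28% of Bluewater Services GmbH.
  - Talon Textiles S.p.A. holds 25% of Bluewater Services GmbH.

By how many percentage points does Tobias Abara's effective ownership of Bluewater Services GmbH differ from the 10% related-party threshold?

19.41

Chain via Harbor Shipping BV (R2): 13% × 28% = 3.64% of Bluewater Services GmbH.
Chain via Vantage Trust (R2): 17% × 31% = 5.27% of Bluewater Services GmbH.
Chain via Talon Textiles S.p.A. (R2): 42% × 25% = 10.5% of Bluewater Services GmbH.
Direct interest in Bluewater Services GmbH: 10%.
Aggregating (R1): 3.64% + 5.27% + 10.5% + 10% = 29.41%.
29.41% exceeds the 10% threshold by 19.41 percentage points.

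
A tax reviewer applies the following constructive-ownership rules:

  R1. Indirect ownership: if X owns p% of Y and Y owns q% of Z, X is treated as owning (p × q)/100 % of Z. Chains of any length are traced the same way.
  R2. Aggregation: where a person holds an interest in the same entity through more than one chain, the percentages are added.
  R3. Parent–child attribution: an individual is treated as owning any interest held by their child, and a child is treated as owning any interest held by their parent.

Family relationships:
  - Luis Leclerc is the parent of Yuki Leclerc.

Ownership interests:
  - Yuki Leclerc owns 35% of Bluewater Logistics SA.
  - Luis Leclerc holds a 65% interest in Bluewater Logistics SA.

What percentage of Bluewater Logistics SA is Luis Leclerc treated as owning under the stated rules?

100%

By parent–child attribution (R3), Luis Leclerc is treated as also owning Yuki Leclerc's interest in Bluewater Logistics SA, giving 65% + 35% = 100%.
Direct interest in Bluewater Logistics SA: 100%.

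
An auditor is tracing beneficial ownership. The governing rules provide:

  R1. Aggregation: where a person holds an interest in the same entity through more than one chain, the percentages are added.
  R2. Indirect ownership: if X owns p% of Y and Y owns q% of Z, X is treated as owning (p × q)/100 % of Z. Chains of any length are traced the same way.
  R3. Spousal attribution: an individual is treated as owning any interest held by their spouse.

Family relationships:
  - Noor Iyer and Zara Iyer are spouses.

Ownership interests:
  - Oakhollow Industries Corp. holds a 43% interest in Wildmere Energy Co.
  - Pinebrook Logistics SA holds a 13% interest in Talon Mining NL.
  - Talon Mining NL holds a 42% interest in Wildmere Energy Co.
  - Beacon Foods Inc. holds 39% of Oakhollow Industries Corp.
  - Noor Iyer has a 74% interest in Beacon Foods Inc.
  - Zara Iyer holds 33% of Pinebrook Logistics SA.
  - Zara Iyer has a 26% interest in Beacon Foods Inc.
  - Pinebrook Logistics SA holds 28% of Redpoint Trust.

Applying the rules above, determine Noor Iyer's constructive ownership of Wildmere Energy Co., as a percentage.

18.5718%

By spousal attribution (R3), Noor Iyer is treated as also owning Zara Iyer's interest in Beacon Foods Inc, giving 74% + 26% = 100%.
By spousal attribution (R3), Noor Iyer is treated as owning Zara Iyer's 33% interest in Pinebrook Logistics SA.
Chain via Beacon Foods Inc. → Oakhollow Industries Corp. (R2): 100% × 39% × 43% = 16.77% of Wildmere Energy Co.
Chain via Pinebrook Logistics SA → Talon Mining NL (R2): 33% × 13% × 42% = 1.8018% of Wildmere Energy Co.
Aggregating (R1): 16.77% + 1.8018% = 18.5718%.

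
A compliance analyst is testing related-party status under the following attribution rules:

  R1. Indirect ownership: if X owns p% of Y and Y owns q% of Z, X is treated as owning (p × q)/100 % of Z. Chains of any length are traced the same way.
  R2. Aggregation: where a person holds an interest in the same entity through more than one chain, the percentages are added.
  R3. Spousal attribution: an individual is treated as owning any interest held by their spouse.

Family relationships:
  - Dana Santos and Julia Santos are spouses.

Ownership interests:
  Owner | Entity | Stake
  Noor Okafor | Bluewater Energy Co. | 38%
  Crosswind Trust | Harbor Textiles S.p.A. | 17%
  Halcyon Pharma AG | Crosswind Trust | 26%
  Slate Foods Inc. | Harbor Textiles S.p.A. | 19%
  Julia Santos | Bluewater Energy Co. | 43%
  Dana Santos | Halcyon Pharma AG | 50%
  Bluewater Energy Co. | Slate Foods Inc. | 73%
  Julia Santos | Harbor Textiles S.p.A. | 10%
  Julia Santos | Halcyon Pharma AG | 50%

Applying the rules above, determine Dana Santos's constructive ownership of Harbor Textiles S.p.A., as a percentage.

By spousal attribution (R3), Dana Santos is treated as also owning Julia Santos's interest in Halcyon Pharma AG, giving 50% + 50% = 100%.
By spousal attribution (R3), Dana Santos is treated as owning Julia Santos's 43% interest in Bluewater Energy Co.
By spousal attribution (R3), Dana Santos is treated as owning Julia Santos's 10% interest in Harbor Textiles S.p.A.
Chain via Halcyon Pharma AG → Crosswind Trust (R1): 100% × 26% × 17% = 4.42% of Harbor Textiles S.p.A.
Chain via Bluewater Energy Co. → Slate Foods Inc. (R1): 43% × 73% × 19% = 5.9641% of Harbor Textiles S.p.A.
Direct interest in Harbor Textiles S.p.A: 10%.
Aggregating (R2): 4.42% + 5.9641% + 10% = 20.3841%.

20.3841%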